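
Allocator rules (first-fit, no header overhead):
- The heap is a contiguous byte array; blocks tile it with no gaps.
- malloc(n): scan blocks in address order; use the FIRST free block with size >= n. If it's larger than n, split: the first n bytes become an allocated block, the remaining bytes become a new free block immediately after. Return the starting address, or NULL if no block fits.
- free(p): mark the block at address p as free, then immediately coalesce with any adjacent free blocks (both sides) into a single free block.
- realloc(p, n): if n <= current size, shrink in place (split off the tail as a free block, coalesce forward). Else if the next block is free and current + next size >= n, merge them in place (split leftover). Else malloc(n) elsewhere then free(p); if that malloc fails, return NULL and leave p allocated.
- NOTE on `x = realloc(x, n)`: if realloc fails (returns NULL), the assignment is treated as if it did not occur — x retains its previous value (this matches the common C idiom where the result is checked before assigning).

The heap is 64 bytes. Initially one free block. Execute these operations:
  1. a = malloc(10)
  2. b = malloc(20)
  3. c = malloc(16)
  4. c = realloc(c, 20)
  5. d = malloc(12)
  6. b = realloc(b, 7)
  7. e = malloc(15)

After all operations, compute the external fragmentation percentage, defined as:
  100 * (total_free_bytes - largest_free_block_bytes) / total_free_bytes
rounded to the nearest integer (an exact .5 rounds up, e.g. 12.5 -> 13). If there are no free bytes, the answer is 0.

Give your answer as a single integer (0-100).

Answer: 13

Derivation:
Op 1: a = malloc(10) -> a = 0; heap: [0-9 ALLOC][10-63 FREE]
Op 2: b = malloc(20) -> b = 10; heap: [0-9 ALLOC][10-29 ALLOC][30-63 FREE]
Op 3: c = malloc(16) -> c = 30; heap: [0-9 ALLOC][10-29 ALLOC][30-45 ALLOC][46-63 FREE]
Op 4: c = realloc(c, 20) -> c = 30; heap: [0-9 ALLOC][10-29 ALLOC][30-49 ALLOC][50-63 FREE]
Op 5: d = malloc(12) -> d = 50; heap: [0-9 ALLOC][10-29 ALLOC][30-49 ALLOC][50-61 ALLOC][62-63 FREE]
Op 6: b = realloc(b, 7) -> b = 10; heap: [0-9 ALLOC][10-16 ALLOC][17-29 FREE][30-49 ALLOC][50-61 ALLOC][62-63 FREE]
Op 7: e = malloc(15) -> e = NULL; heap: [0-9 ALLOC][10-16 ALLOC][17-29 FREE][30-49 ALLOC][50-61 ALLOC][62-63 FREE]
Free blocks: [13 2] total_free=15 largest=13 -> 100*(15-13)/15 = 200/15 ≈ 13.333 -> rounds to 13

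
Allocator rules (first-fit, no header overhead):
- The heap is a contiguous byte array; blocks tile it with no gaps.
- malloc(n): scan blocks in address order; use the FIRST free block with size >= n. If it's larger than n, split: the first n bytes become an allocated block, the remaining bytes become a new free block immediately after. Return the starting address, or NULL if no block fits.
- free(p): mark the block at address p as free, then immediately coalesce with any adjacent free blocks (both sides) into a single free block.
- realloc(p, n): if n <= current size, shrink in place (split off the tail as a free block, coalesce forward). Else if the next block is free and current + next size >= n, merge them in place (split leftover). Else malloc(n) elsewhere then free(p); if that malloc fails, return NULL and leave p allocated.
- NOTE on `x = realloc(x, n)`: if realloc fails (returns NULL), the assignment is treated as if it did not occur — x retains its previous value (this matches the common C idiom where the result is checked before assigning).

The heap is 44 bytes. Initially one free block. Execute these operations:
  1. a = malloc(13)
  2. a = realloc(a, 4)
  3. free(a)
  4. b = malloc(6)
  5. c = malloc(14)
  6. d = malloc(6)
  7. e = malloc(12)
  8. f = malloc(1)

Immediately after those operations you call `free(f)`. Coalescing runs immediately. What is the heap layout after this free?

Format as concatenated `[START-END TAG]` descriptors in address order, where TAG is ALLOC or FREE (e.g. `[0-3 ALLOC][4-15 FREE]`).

Answer: [0-5 ALLOC][6-19 ALLOC][20-25 ALLOC][26-37 ALLOC][38-43 FREE]

Derivation:
Op 1: a = malloc(13) -> a = 0; heap: [0-12 ALLOC][13-43 FREE]
Op 2: a = realloc(a, 4) -> a = 0; heap: [0-3 ALLOC][4-43 FREE]
Op 3: free(a) -> (freed a); heap: [0-43 FREE]
Op 4: b = malloc(6) -> b = 0; heap: [0-5 ALLOC][6-43 FREE]
Op 5: c = malloc(14) -> c = 6; heap: [0-5 ALLOC][6-19 ALLOC][20-43 FREE]
Op 6: d = malloc(6) -> d = 20; heap: [0-5 ALLOC][6-19 ALLOC][20-25 ALLOC][26-43 FREE]
Op 7: e = malloc(12) -> e = 26; heap: [0-5 ALLOC][6-19 ALLOC][20-25 ALLOC][26-37 ALLOC][38-43 FREE]
Op 8: f = malloc(1) -> f = 38; heap: [0-5 ALLOC][6-19 ALLOC][20-25 ALLOC][26-37 ALLOC][38-38 ALLOC][39-43 FREE]
free(f): f = 38 -> block [38-38 ALLOC]; mark free, coalesce with adjacent free neighbors -> [0-5 ALLOC][6-19 ALLOC][20-25 ALLOC][26-37 ALLOC][38-43 FREE]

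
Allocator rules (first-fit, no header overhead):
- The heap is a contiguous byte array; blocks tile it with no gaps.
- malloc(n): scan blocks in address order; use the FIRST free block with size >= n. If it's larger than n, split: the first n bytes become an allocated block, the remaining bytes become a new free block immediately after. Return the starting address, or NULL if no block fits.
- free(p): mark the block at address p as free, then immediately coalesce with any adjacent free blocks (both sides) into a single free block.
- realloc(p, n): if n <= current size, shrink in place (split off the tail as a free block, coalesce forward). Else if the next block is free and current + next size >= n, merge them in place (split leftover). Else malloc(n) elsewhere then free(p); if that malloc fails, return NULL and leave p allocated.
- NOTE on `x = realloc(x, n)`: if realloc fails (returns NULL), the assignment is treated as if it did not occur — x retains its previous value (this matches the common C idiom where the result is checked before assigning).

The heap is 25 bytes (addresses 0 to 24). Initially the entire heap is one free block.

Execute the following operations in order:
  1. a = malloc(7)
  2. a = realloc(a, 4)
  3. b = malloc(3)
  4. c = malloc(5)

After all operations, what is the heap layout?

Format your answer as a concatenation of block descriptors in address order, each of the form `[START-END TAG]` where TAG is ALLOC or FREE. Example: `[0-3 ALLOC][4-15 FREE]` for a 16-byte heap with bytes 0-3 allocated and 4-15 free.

Op 1: a = malloc(7) -> a = 0; heap: [0-6 ALLOC][7-24 FREE]
Op 2: a = realloc(a, 4) -> a = 0; heap: [0-3 ALLOC][4-24 FREE]
Op 3: b = malloc(3) -> b = 4; heap: [0-3 ALLOC][4-6 ALLOC][7-24 FREE]
Op 4: c = malloc(5) -> c = 7; heap: [0-3 ALLOC][4-6 ALLOC][7-11 ALLOC][12-24 FREE]

Answer: [0-3 ALLOC][4-6 ALLOC][7-11 ALLOC][12-24 FREE]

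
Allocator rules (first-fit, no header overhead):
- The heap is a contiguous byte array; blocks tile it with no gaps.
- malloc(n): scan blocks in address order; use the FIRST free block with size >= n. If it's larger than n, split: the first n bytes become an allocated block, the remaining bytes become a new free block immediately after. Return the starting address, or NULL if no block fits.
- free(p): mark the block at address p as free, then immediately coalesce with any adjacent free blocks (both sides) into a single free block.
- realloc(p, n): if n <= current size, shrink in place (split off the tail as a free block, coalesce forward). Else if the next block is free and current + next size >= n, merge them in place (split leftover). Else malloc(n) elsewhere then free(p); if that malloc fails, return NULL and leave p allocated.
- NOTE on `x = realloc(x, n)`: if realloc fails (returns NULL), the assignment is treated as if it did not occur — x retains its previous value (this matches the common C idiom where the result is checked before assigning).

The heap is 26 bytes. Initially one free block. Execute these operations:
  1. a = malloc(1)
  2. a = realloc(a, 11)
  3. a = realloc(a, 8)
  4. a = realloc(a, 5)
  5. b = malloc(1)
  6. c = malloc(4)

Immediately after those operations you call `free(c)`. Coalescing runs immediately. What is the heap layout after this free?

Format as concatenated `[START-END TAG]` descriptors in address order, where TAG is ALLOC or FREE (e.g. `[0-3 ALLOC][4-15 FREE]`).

Answer: [0-4 ALLOC][5-5 ALLOC][6-25 FREE]

Derivation:
Op 1: a = malloc(1) -> a = 0; heap: [0-0 ALLOC][1-25 FREE]
Op 2: a = realloc(a, 11) -> a = 0; heap: [0-10 ALLOC][11-25 FREE]
Op 3: a = realloc(a, 8) -> a = 0; heap: [0-7 ALLOC][8-25 FREE]
Op 4: a = realloc(a, 5) -> a = 0; heap: [0-4 ALLOC][5-25 FREE]
Op 5: b = malloc(1) -> b = 5; heap: [0-4 ALLOC][5-5 ALLOC][6-25 FREE]
Op 6: c = malloc(4) -> c = 6; heap: [0-4 ALLOC][5-5 ALLOC][6-9 ALLOC][10-25 FREE]
free(c): c = 6 -> block [6-9 ALLOC]; mark free, coalesce with adjacent free neighbors -> [0-4 ALLOC][5-5 ALLOC][6-25 FREE]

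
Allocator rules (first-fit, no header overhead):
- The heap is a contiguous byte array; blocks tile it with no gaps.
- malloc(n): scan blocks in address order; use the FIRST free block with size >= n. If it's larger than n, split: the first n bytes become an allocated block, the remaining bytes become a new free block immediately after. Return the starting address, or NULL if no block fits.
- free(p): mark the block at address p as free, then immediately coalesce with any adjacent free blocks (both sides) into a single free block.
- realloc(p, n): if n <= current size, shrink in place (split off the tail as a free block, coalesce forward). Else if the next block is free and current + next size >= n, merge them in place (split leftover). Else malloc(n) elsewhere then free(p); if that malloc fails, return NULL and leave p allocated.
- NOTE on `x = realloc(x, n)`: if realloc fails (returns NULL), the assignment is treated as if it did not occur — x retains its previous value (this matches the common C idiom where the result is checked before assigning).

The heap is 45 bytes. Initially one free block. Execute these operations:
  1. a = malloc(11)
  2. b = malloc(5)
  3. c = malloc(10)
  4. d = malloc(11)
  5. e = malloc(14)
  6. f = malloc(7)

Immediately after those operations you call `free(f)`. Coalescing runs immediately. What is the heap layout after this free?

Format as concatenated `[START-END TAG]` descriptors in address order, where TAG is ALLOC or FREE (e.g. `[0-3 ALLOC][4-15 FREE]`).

Answer: [0-10 ALLOC][11-15 ALLOC][16-25 ALLOC][26-36 ALLOC][37-44 FREE]

Derivation:
Op 1: a = malloc(11) -> a = 0; heap: [0-10 ALLOC][11-44 FREE]
Op 2: b = malloc(5) -> b = 11; heap: [0-10 ALLOC][11-15 ALLOC][16-44 FREE]
Op 3: c = malloc(10) -> c = 16; heap: [0-10 ALLOC][11-15 ALLOC][16-25 ALLOC][26-44 FREE]
Op 4: d = malloc(11) -> d = 26; heap: [0-10 ALLOC][11-15 ALLOC][16-25 ALLOC][26-36 ALLOC][37-44 FREE]
Op 5: e = malloc(14) -> e = NULL; heap: [0-10 ALLOC][11-15 ALLOC][16-25 ALLOC][26-36 ALLOC][37-44 FREE]
Op 6: f = malloc(7) -> f = 37; heap: [0-10 ALLOC][11-15 ALLOC][16-25 ALLOC][26-36 ALLOC][37-43 ALLOC][44-44 FREE]
free(f): f = 37 -> block [37-43 ALLOC]; mark free, coalesce with adjacent free neighbors -> [0-10 ALLOC][11-15 ALLOC][16-25 ALLOC][26-36 ALLOC][37-44 FREE]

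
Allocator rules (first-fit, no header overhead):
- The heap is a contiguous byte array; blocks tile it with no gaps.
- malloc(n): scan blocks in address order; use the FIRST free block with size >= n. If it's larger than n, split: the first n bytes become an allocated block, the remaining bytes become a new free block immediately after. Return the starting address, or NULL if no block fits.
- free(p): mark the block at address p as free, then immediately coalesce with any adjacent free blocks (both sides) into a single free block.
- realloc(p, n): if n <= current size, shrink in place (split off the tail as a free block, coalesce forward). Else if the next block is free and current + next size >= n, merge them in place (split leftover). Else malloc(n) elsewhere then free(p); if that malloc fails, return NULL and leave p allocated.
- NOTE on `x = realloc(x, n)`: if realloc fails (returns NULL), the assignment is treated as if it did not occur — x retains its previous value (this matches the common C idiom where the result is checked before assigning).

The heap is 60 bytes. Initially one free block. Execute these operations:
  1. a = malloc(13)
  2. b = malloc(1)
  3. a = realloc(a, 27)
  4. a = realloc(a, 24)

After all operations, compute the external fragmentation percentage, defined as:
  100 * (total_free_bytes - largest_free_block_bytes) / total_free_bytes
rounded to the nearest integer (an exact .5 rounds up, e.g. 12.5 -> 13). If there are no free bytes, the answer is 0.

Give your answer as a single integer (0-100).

Answer: 37

Derivation:
Op 1: a = malloc(13) -> a = 0; heap: [0-12 ALLOC][13-59 FREE]
Op 2: b = malloc(1) -> b = 13; heap: [0-12 ALLOC][13-13 ALLOC][14-59 FREE]
Op 3: a = realloc(a, 27) -> a = 14; heap: [0-12 FREE][13-13 ALLOC][14-40 ALLOC][41-59 FREE]
Op 4: a = realloc(a, 24) -> a = 14; heap: [0-12 FREE][13-13 ALLOC][14-37 ALLOC][38-59 FREE]
Free blocks: [13 22] total_free=35 largest=22 -> 100*(35-22)/35 = 1300/35 ≈ 37.143 -> rounds to 37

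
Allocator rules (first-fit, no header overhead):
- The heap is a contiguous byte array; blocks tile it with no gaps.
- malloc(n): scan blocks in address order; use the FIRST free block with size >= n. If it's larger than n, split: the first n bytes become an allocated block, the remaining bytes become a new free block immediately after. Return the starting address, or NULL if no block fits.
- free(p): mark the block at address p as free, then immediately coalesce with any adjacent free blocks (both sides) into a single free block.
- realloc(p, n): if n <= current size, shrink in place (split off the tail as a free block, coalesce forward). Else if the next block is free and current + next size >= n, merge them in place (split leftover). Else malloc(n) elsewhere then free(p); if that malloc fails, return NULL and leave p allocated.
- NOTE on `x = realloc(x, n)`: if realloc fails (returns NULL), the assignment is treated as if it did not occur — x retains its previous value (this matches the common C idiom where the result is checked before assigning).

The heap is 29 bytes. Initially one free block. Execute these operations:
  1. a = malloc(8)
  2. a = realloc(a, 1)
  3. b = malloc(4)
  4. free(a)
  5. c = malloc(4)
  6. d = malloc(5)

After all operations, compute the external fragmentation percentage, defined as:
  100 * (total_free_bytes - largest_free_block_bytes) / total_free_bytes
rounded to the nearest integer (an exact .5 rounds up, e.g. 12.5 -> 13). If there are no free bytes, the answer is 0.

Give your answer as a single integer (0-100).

Answer: 6

Derivation:
Op 1: a = malloc(8) -> a = 0; heap: [0-7 ALLOC][8-28 FREE]
Op 2: a = realloc(a, 1) -> a = 0; heap: [0-0 ALLOC][1-28 FREE]
Op 3: b = malloc(4) -> b = 1; heap: [0-0 ALLOC][1-4 ALLOC][5-28 FREE]
Op 4: free(a) -> (freed a); heap: [0-0 FREE][1-4 ALLOC][5-28 FREE]
Op 5: c = malloc(4) -> c = 5; heap: [0-0 FREE][1-4 ALLOC][5-8 ALLOC][9-28 FREE]
Op 6: d = malloc(5) -> d = 9; heap: [0-0 FREE][1-4 ALLOC][5-8 ALLOC][9-13 ALLOC][14-28 FREE]
Free blocks: [1 15] total_free=16 largest=15 -> 100*(16-15)/16 = 100/16 = 6.25 -> rounds to 6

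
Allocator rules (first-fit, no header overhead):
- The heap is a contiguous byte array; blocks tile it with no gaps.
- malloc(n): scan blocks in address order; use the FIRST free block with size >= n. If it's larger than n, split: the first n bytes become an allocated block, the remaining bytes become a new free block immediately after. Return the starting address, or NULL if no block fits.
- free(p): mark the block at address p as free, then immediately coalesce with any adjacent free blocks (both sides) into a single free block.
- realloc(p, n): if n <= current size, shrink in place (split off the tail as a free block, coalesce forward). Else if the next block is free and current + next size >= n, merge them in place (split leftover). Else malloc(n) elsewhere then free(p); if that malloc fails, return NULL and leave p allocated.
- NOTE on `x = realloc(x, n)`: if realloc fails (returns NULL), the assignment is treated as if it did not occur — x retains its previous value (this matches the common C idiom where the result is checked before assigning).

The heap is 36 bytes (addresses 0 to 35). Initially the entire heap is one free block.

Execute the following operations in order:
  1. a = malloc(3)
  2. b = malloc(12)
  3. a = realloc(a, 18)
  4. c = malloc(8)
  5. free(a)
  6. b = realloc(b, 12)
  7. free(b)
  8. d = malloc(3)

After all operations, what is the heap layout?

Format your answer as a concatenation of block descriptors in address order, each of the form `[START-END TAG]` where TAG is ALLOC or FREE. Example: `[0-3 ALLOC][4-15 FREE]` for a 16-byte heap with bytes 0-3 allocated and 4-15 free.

Op 1: a = malloc(3) -> a = 0; heap: [0-2 ALLOC][3-35 FREE]
Op 2: b = malloc(12) -> b = 3; heap: [0-2 ALLOC][3-14 ALLOC][15-35 FREE]
Op 3: a = realloc(a, 18) -> a = 15; heap: [0-2 FREE][3-14 ALLOC][15-32 ALLOC][33-35 FREE]
Op 4: c = malloc(8) -> c = NULL; heap: [0-2 FREE][3-14 ALLOC][15-32 ALLOC][33-35 FREE]
Op 5: free(a) -> (freed a); heap: [0-2 FREE][3-14 ALLOC][15-35 FREE]
Op 6: b = realloc(b, 12) -> b = 3; heap: [0-2 FREE][3-14 ALLOC][15-35 FREE]
Op 7: free(b) -> (freed b); heap: [0-35 FREE]
Op 8: d = malloc(3) -> d = 0; heap: [0-2 ALLOC][3-35 FREE]

Answer: [0-2 ALLOC][3-35 FREE]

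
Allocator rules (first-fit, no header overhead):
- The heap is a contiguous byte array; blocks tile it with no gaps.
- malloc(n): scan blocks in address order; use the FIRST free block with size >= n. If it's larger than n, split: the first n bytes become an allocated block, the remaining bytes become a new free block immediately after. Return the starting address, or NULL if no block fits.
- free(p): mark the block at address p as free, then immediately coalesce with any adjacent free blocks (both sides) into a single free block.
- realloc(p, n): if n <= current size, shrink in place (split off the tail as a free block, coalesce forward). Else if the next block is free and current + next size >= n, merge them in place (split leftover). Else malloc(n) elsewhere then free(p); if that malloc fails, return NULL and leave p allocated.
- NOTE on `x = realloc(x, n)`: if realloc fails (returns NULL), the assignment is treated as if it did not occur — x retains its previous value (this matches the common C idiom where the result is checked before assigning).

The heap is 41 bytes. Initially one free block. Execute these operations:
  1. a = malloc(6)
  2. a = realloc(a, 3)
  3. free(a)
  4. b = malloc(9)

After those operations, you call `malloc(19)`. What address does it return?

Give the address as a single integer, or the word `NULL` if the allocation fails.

Op 1: a = malloc(6) -> a = 0; heap: [0-5 ALLOC][6-40 FREE]
Op 2: a = realloc(a, 3) -> a = 0; heap: [0-2 ALLOC][3-40 FREE]
Op 3: free(a) -> (freed a); heap: [0-40 FREE]
Op 4: b = malloc(9) -> b = 0; heap: [0-8 ALLOC][9-40 FREE]
malloc(19): first-fit scan over [0-8 ALLOC][9-40 FREE] -> 9

Answer: 9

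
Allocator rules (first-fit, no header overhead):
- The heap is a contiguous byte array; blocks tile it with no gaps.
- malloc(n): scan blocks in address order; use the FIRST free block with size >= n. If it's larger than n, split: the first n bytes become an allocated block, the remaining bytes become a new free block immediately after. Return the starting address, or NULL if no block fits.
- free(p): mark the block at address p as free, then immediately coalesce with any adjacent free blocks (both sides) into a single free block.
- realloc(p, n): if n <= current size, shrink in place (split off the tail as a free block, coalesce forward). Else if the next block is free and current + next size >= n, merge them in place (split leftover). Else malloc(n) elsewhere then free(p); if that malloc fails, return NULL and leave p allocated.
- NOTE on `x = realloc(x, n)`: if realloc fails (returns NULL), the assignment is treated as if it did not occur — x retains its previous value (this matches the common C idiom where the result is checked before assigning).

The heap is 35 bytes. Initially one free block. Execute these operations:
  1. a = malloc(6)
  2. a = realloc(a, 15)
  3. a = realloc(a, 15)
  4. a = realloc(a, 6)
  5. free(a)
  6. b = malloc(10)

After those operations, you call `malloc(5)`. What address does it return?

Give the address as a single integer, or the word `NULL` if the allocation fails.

Answer: 10

Derivation:
Op 1: a = malloc(6) -> a = 0; heap: [0-5 ALLOC][6-34 FREE]
Op 2: a = realloc(a, 15) -> a = 0; heap: [0-14 ALLOC][15-34 FREE]
Op 3: a = realloc(a, 15) -> a = 0; heap: [0-14 ALLOC][15-34 FREE]
Op 4: a = realloc(a, 6) -> a = 0; heap: [0-5 ALLOC][6-34 FREE]
Op 5: free(a) -> (freed a); heap: [0-34 FREE]
Op 6: b = malloc(10) -> b = 0; heap: [0-9 ALLOC][10-34 FREE]
malloc(5): first-fit scan over [0-9 ALLOC][10-34 FREE] -> 10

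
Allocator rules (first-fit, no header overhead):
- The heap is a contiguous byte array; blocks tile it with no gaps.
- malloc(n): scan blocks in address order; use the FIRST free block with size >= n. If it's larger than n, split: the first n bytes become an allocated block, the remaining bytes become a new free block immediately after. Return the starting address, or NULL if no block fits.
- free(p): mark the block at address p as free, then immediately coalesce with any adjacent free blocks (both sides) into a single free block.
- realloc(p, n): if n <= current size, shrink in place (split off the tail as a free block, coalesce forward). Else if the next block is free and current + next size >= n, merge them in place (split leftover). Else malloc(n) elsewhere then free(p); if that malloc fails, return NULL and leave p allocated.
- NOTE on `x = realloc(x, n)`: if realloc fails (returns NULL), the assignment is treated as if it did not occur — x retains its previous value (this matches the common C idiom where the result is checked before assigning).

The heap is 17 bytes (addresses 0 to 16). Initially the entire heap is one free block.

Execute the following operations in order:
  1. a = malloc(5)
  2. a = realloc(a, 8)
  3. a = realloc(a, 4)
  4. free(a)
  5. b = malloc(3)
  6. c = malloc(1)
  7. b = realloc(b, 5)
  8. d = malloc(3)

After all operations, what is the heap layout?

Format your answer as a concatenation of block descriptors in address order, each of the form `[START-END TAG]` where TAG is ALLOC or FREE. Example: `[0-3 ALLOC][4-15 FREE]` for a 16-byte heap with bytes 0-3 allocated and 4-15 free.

Op 1: a = malloc(5) -> a = 0; heap: [0-4 ALLOC][5-16 FREE]
Op 2: a = realloc(a, 8) -> a = 0; heap: [0-7 ALLOC][8-16 FREE]
Op 3: a = realloc(a, 4) -> a = 0; heap: [0-3 ALLOC][4-16 FREE]
Op 4: free(a) -> (freed a); heap: [0-16 FREE]
Op 5: b = malloc(3) -> b = 0; heap: [0-2 ALLOC][3-16 FREE]
Op 6: c = malloc(1) -> c = 3; heap: [0-2 ALLOC][3-3 ALLOC][4-16 FREE]
Op 7: b = realloc(b, 5) -> b = 4; heap: [0-2 FREE][3-3 ALLOC][4-8 ALLOC][9-16 FREE]
Op 8: d = malloc(3) -> d = 0; heap: [0-2 ALLOC][3-3 ALLOC][4-8 ALLOC][9-16 FREE]

Answer: [0-2 ALLOC][3-3 ALLOC][4-8 ALLOC][9-16 FREE]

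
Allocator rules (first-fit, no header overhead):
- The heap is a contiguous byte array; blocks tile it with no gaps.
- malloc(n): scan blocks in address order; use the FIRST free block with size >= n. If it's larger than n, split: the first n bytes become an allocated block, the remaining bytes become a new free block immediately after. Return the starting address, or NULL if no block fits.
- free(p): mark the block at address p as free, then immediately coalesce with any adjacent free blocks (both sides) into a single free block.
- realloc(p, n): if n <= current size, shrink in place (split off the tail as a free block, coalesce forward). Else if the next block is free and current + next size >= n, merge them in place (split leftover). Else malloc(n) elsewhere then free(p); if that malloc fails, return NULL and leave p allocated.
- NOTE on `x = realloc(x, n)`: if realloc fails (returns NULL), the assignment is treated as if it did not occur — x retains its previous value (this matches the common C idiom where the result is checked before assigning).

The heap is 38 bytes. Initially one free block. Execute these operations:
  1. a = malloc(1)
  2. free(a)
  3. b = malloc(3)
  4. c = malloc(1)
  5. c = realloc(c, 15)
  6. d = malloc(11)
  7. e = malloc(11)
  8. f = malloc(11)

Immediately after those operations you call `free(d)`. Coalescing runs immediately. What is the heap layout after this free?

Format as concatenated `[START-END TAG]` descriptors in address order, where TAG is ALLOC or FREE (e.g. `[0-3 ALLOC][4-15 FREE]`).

Answer: [0-2 ALLOC][3-17 ALLOC][18-37 FREE]

Derivation:
Op 1: a = malloc(1) -> a = 0; heap: [0-0 ALLOC][1-37 FREE]
Op 2: free(a) -> (freed a); heap: [0-37 FREE]
Op 3: b = malloc(3) -> b = 0; heap: [0-2 ALLOC][3-37 FREE]
Op 4: c = malloc(1) -> c = 3; heap: [0-2 ALLOC][3-3 ALLOC][4-37 FREE]
Op 5: c = realloc(c, 15) -> c = 3; heap: [0-2 ALLOC][3-17 ALLOC][18-37 FREE]
Op 6: d = malloc(11) -> d = 18; heap: [0-2 ALLOC][3-17 ALLOC][18-28 ALLOC][29-37 FREE]
Op 7: e = malloc(11) -> e = NULL; heap: [0-2 ALLOC][3-17 ALLOC][18-28 ALLOC][29-37 FREE]
Op 8: f = malloc(11) -> f = NULL; heap: [0-2 ALLOC][3-17 ALLOC][18-28 ALLOC][29-37 FREE]
free(d): d = 18 -> block [18-28 ALLOC]; mark free, coalesce with adjacent free neighbors -> [0-2 ALLOC][3-17 ALLOC][18-37 FREE]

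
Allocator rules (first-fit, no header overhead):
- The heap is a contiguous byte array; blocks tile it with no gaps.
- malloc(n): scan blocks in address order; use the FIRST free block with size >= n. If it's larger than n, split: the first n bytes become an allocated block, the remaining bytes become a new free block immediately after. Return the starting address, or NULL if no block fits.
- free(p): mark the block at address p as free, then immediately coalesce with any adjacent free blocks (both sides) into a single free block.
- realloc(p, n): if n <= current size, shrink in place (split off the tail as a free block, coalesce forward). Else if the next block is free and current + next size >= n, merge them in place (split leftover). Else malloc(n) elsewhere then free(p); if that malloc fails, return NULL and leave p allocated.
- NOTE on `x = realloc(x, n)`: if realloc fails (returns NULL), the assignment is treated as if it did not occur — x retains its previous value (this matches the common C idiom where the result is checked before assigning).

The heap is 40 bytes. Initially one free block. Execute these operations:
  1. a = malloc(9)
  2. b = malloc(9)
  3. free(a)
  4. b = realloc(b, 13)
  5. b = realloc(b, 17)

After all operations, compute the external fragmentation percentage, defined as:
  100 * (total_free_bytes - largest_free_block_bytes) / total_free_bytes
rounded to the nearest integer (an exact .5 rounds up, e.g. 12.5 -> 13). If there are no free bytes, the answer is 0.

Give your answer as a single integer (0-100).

Answer: 39

Derivation:
Op 1: a = malloc(9) -> a = 0; heap: [0-8 ALLOC][9-39 FREE]
Op 2: b = malloc(9) -> b = 9; heap: [0-8 ALLOC][9-17 ALLOC][18-39 FREE]
Op 3: free(a) -> (freed a); heap: [0-8 FREE][9-17 ALLOC][18-39 FREE]
Op 4: b = realloc(b, 13) -> b = 9; heap: [0-8 FREE][9-21 ALLOC][22-39 FREE]
Op 5: b = realloc(b, 17) -> b = 9; heap: [0-8 FREE][9-25 ALLOC][26-39 FREE]
Free blocks: [9 14] total_free=23 largest=14 -> 100*(23-14)/23 = 900/23 ≈ 39.130 -> rounds to 39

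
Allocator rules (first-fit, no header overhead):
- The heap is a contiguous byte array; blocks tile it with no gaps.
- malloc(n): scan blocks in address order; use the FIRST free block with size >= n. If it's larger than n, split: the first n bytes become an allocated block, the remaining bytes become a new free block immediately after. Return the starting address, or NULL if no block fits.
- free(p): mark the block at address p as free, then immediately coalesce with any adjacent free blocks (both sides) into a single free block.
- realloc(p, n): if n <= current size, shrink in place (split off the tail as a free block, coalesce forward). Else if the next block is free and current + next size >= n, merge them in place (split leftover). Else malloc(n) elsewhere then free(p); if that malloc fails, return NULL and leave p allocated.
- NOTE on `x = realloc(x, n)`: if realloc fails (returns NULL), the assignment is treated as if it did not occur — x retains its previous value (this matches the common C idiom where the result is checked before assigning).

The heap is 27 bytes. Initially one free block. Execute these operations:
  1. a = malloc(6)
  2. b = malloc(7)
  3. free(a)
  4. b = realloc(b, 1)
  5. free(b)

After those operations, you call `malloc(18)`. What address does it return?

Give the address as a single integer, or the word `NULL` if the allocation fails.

Answer: 0

Derivation:
Op 1: a = malloc(6) -> a = 0; heap: [0-5 ALLOC][6-26 FREE]
Op 2: b = malloc(7) -> b = 6; heap: [0-5 ALLOC][6-12 ALLOC][13-26 FREE]
Op 3: free(a) -> (freed a); heap: [0-5 FREE][6-12 ALLOC][13-26 FREE]
Op 4: b = realloc(b, 1) -> b = 6; heap: [0-5 FREE][6-6 ALLOC][7-26 FREE]
Op 5: free(b) -> (freed b); heap: [0-26 FREE]
malloc(18): first-fit scan over [0-26 FREE] -> 0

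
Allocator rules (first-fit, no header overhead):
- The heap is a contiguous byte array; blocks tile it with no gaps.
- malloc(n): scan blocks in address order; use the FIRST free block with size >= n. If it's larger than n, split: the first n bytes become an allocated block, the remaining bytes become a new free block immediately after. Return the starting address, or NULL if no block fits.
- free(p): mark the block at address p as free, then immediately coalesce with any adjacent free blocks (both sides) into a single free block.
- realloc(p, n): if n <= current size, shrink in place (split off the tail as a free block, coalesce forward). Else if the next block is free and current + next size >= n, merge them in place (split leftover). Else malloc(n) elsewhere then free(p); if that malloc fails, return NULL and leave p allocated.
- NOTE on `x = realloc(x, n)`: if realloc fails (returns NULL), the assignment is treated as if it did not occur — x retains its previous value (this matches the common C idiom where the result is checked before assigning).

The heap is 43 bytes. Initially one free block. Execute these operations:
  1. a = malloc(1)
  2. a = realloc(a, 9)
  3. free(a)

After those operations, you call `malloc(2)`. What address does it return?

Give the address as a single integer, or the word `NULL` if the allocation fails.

Op 1: a = malloc(1) -> a = 0; heap: [0-0 ALLOC][1-42 FREE]
Op 2: a = realloc(a, 9) -> a = 0; heap: [0-8 ALLOC][9-42 FREE]
Op 3: free(a) -> (freed a); heap: [0-42 FREE]
malloc(2): first-fit scan over [0-42 FREE] -> 0

Answer: 0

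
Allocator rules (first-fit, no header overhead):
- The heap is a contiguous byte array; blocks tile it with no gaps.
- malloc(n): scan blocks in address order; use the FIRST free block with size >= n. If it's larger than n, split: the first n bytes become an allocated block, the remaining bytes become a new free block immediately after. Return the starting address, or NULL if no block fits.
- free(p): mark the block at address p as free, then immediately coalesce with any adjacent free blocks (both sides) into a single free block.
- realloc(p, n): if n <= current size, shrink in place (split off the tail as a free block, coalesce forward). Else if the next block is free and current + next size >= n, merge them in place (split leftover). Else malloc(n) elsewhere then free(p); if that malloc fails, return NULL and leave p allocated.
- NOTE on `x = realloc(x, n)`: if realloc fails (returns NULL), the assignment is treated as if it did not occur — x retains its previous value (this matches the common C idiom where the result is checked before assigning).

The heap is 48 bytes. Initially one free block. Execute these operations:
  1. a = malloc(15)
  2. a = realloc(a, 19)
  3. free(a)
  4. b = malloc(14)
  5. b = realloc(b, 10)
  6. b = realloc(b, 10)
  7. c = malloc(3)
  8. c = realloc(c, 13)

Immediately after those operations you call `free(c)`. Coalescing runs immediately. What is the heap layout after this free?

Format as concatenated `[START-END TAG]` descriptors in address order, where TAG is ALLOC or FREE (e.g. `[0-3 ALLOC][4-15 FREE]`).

Op 1: a = malloc(15) -> a = 0; heap: [0-14 ALLOC][15-47 FREE]
Op 2: a = realloc(a, 19) -> a = 0; heap: [0-18 ALLOC][19-47 FREE]
Op 3: free(a) -> (freed a); heap: [0-47 FREE]
Op 4: b = malloc(14) -> b = 0; heap: [0-13 ALLOC][14-47 FREE]
Op 5: b = realloc(b, 10) -> b = 0; heap: [0-9 ALLOC][10-47 FREE]
Op 6: b = realloc(b, 10) -> b = 0; heap: [0-9 ALLOC][10-47 FREE]
Op 7: c = malloc(3) -> c = 10; heap: [0-9 ALLOC][10-12 ALLOC][13-47 FREE]
Op 8: c = realloc(c, 13) -> c = 10; heap: [0-9 ALLOC][10-22 ALLOC][23-47 FREE]
free(c): c = 10 -> block [10-22 ALLOC]; mark free, coalesce with adjacent free neighbors -> [0-9 ALLOC][10-47 FREE]

Answer: [0-9 ALLOC][10-47 FREE]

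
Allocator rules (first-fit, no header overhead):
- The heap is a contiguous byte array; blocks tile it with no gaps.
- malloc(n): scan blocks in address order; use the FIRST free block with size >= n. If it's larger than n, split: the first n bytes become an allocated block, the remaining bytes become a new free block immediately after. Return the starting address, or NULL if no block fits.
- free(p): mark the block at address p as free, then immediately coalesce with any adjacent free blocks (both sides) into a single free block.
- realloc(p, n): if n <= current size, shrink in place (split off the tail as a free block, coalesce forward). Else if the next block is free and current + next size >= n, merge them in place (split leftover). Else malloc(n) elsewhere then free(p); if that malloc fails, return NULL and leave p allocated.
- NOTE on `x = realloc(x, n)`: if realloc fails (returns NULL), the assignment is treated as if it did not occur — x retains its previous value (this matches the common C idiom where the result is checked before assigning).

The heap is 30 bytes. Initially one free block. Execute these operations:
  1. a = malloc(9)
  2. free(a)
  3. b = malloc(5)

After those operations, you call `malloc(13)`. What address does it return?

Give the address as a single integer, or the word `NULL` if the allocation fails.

Answer: 5

Derivation:
Op 1: a = malloc(9) -> a = 0; heap: [0-8 ALLOC][9-29 FREE]
Op 2: free(a) -> (freed a); heap: [0-29 FREE]
Op 3: b = malloc(5) -> b = 0; heap: [0-4 ALLOC][5-29 FREE]
malloc(13): first-fit scan over [0-4 ALLOC][5-29 FREE] -> 5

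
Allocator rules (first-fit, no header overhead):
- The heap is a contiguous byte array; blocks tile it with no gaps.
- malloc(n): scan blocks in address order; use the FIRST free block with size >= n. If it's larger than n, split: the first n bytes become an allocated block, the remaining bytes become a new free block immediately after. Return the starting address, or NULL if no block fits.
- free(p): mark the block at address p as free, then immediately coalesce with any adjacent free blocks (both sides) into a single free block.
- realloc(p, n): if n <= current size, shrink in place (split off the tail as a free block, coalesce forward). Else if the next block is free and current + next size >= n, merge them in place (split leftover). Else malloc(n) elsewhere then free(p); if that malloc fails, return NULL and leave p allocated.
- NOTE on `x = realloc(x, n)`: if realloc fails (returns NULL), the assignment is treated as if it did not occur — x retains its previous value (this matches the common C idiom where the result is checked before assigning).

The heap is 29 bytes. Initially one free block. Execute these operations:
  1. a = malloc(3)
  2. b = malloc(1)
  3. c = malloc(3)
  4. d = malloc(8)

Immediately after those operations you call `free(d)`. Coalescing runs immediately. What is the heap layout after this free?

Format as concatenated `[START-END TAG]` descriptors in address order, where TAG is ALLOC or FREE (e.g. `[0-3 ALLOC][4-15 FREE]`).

Op 1: a = malloc(3) -> a = 0; heap: [0-2 ALLOC][3-28 FREE]
Op 2: b = malloc(1) -> b = 3; heap: [0-2 ALLOC][3-3 ALLOC][4-28 FREE]
Op 3: c = malloc(3) -> c = 4; heap: [0-2 ALLOC][3-3 ALLOC][4-6 ALLOC][7-28 FREE]
Op 4: d = malloc(8) -> d = 7; heap: [0-2 ALLOC][3-3 ALLOC][4-6 ALLOC][7-14 ALLOC][15-28 FREE]
free(d): d = 7 -> block [7-14 ALLOC]; mark free, coalesce with adjacent free neighbors -> [0-2 ALLOC][3-3 ALLOC][4-6 ALLOC][7-28 FREE]

Answer: [0-2 ALLOC][3-3 ALLOC][4-6 ALLOC][7-28 FREE]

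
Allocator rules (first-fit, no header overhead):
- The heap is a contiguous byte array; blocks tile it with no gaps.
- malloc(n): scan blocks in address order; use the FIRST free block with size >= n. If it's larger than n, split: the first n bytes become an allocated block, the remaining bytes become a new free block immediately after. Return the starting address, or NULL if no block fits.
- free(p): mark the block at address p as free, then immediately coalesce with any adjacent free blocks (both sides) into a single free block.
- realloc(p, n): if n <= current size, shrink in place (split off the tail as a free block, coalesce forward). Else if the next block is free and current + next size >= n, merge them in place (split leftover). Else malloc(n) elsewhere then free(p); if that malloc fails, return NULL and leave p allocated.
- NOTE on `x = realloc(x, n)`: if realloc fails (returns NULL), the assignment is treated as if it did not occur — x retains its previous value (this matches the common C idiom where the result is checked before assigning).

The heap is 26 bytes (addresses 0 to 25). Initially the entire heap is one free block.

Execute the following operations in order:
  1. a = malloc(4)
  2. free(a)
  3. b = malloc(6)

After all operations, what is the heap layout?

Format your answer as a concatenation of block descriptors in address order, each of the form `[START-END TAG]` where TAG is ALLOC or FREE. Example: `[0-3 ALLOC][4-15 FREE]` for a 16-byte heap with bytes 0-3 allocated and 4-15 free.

Answer: [0-5 ALLOC][6-25 FREE]

Derivation:
Op 1: a = malloc(4) -> a = 0; heap: [0-3 ALLOC][4-25 FREE]
Op 2: free(a) -> (freed a); heap: [0-25 FREE]
Op 3: b = malloc(6) -> b = 0; heap: [0-5 ALLOC][6-25 FREE]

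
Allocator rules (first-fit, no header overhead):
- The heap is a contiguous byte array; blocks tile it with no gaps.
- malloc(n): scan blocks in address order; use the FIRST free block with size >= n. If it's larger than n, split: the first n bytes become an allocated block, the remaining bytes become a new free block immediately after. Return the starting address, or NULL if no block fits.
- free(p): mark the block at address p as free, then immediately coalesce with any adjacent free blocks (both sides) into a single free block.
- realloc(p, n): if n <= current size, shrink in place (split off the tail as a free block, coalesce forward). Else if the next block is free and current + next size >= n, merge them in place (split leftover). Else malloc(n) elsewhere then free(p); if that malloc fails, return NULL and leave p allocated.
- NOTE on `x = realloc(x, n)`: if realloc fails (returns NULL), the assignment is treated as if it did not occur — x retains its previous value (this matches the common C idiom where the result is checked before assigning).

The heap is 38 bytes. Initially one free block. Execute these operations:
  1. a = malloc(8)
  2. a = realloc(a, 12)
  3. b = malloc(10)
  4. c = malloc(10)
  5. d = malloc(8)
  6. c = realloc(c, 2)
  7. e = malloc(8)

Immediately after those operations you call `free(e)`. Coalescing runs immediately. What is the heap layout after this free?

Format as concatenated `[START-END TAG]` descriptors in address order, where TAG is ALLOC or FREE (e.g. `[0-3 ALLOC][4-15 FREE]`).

Answer: [0-11 ALLOC][12-21 ALLOC][22-23 ALLOC][24-37 FREE]

Derivation:
Op 1: a = malloc(8) -> a = 0; heap: [0-7 ALLOC][8-37 FREE]
Op 2: a = realloc(a, 12) -> a = 0; heap: [0-11 ALLOC][12-37 FREE]
Op 3: b = malloc(10) -> b = 12; heap: [0-11 ALLOC][12-21 ALLOC][22-37 FREE]
Op 4: c = malloc(10) -> c = 22; heap: [0-11 ALLOC][12-21 ALLOC][22-31 ALLOC][32-37 FREE]
Op 5: d = malloc(8) -> d = NULL; heap: [0-11 ALLOC][12-21 ALLOC][22-31 ALLOC][32-37 FREE]
Op 6: c = realloc(c, 2) -> c = 22; heap: [0-11 ALLOC][12-21 ALLOC][22-23 ALLOC][24-37 FREE]
Op 7: e = malloc(8) -> e = 24; heap: [0-11 ALLOC][12-21 ALLOC][22-23 ALLOC][24-31 ALLOC][32-37 FREE]
free(e): e = 24 -> block [24-31 ALLOC]; mark free, coalesce with adjacent free neighbors -> [0-11 ALLOC][12-21 ALLOC][22-23 ALLOC][24-37 FREE]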